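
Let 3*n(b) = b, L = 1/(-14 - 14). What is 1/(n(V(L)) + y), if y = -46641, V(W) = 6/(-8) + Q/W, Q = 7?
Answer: -12/560479 ≈ -2.1410e-5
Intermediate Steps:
L = -1/28 (L = 1/(-28) = -1/28 ≈ -0.035714)
V(W) = -¾ + 7/W (V(W) = 6/(-8) + 7/W = 6*(-⅛) + 7/W = -¾ + 7/W)
n(b) = b/3
1/(n(V(L)) + y) = 1/((-¾ + 7/(-1/28))/3 - 46641) = 1/((-¾ + 7*(-28))/3 - 46641) = 1/((-¾ - 196)/3 - 46641) = 1/((⅓)*(-787/4) - 46641) = 1/(-787/12 - 46641) = 1/(-560479/12) = -12/560479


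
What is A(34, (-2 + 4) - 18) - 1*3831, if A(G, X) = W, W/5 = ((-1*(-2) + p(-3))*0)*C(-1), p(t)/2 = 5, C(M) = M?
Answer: -3831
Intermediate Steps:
p(t) = 10 (p(t) = 2*5 = 10)
W = 0 (W = 5*(((-1*(-2) + 10)*0)*(-1)) = 5*(((2 + 10)*0)*(-1)) = 5*((12*0)*(-1)) = 5*(0*(-1)) = 5*0 = 0)
A(G, X) = 0
A(34, (-2 + 4) - 18) - 1*3831 = 0 - 1*3831 = 0 - 3831 = -3831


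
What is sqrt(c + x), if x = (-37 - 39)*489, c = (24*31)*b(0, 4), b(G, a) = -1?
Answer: 54*I*sqrt(13) ≈ 194.7*I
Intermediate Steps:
c = -744 (c = (24*31)*(-1) = 744*(-1) = -744)
x = -37164 (x = -76*489 = -37164)
sqrt(c + x) = sqrt(-744 - 37164) = sqrt(-37908) = 54*I*sqrt(13)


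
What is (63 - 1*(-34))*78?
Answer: 7566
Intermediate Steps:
(63 - 1*(-34))*78 = (63 + 34)*78 = 97*78 = 7566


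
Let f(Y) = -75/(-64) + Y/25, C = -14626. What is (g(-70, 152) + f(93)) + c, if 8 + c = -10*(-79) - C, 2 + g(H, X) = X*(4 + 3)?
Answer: 26359827/1600 ≈ 16475.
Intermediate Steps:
g(H, X) = -2 + 7*X (g(H, X) = -2 + X*(4 + 3) = -2 + X*7 = -2 + 7*X)
f(Y) = 75/64 + Y/25 (f(Y) = -75*(-1/64) + Y*(1/25) = 75/64 + Y/25)
c = 15408 (c = -8 + (-10*(-79) - 1*(-14626)) = -8 + (790 + 14626) = -8 + 15416 = 15408)
(g(-70, 152) + f(93)) + c = ((-2 + 7*152) + (75/64 + (1/25)*93)) + 15408 = ((-2 + 1064) + (75/64 + 93/25)) + 15408 = (1062 + 7827/1600) + 15408 = 1707027/1600 + 15408 = 26359827/1600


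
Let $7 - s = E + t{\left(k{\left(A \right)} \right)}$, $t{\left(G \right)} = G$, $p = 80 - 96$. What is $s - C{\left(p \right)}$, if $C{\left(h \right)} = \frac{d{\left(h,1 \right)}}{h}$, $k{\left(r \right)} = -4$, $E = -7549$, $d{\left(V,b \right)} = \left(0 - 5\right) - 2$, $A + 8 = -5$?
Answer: $\frac{120953}{16} \approx 7559.6$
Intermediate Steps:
$A = -13$ ($A = -8 - 5 = -13$)
$d{\left(V,b \right)} = -7$ ($d{\left(V,b \right)} = -5 - 2 = -7$)
$p = -16$ ($p = 80 - 96 = -16$)
$C{\left(h \right)} = - \frac{7}{h}$
$s = 7560$ ($s = 7 - \left(-7549 - 4\right) = 7 - -7553 = 7 + 7553 = 7560$)
$s - C{\left(p \right)} = 7560 - - \frac{7}{-16} = 7560 - \left(-7\right) \left(- \frac{1}{16}\right) = 7560 - \frac{7}{16} = \frac{120953}{16}$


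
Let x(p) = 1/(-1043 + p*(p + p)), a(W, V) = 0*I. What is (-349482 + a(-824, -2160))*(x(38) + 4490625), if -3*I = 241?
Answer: -965176452960244/615 ≈ -1.5694e+12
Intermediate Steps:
I = -241/3 (I = -⅓*241 = -241/3 ≈ -80.333)
a(W, V) = 0 (a(W, V) = 0*(-241/3) = 0)
x(p) = 1/(-1043 + 2*p²) (x(p) = 1/(-1043 + p*(2*p)) = 1/(-1043 + 2*p²))
(-349482 + a(-824, -2160))*(x(38) + 4490625) = (-349482 + 0)*(1/(-1043 + 2*38²) + 4490625) = -349482*(1/(-1043 + 2*1444) + 4490625) = -349482*(1/(-1043 + 2888) + 4490625) = -349482*(1/1845 + 4490625) = -349482*8285203126/1845 = -965176452960244/615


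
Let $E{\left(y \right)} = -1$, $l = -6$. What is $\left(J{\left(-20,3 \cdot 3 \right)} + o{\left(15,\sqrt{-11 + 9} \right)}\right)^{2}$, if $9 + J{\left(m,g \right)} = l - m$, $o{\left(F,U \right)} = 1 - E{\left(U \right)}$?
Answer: $49$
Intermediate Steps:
$o{\left(F,U \right)} = 2$ ($o{\left(F,U \right)} = 1 - -1 = 1 + 1 = 2$)
$J{\left(m,g \right)} = -15 - m$ ($J{\left(m,g \right)} = -9 - \left(6 + m\right) = -15 - m$)
$\left(J{\left(-20,3 \cdot 3 \right)} + o{\left(15,\sqrt{-11 + 9} \right)}\right)^{2} = \left(\left(-15 - -20\right) + 2\right)^{2} = \left(\left(-15 + 20\right) + 2\right)^{2} = \left(5 + 2\right)^{2} = 7^{2} = 49$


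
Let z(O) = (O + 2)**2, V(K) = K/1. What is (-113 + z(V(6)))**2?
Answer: 2401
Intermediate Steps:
V(K) = K (V(K) = K*1 = K)
z(O) = (2 + O)**2
(-113 + z(V(6)))**2 = (-113 + (2 + 6)**2)**2 = (-113 + 8**2)**2 = (-113 + 64)**2 = (-49)**2 = 2401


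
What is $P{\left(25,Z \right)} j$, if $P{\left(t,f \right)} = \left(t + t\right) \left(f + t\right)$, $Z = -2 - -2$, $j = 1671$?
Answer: $2088750$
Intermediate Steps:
$Z = 0$ ($Z = -2 + 2 = 0$)
$P{\left(t,f \right)} = 2 t \left(f + t\right)$
$P{\left(25,Z \right)} j = 2 \cdot 25 \left(0 + 25\right) 1671 = 2 \cdot 25 \cdot 25 \cdot 1671 = 1250 \cdot 1671 = 2088750$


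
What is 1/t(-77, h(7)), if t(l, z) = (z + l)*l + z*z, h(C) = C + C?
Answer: 1/5047 ≈ 0.00019814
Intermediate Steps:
h(C) = 2*C
t(l, z) = z² + l*(l + z) (t(l, z) = (l + z)*l + z² = l*(l + z) + z² = z² + l*(l + z))
1/t(-77, h(7)) = 1/((-77)² + (2*7)² - 154*7) = 1/(5929 + 14² - 77*14) = 1/(5929 + 196 - 1078) = 1/5047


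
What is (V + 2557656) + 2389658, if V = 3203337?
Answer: 8150651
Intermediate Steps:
(V + 2557656) + 2389658 = (3203337 + 2557656) + 2389658 = 5760993 + 2389658 = 8150651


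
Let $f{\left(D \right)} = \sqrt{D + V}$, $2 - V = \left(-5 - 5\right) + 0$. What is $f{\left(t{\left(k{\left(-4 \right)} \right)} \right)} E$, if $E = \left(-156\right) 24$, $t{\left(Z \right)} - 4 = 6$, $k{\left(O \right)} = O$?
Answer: $- 3744 \sqrt{22} \approx -17561.0$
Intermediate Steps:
$t{\left(Z \right)} = 10$ ($t{\left(Z \right)} = 4 + 6 = 10$)
$V = 12$ ($V = 2 - \left(\left(-5 - 5\right) + 0\right) = 2 - \left(-10 + 0\right) = 2 - -10 = 2 + 10 = 12$)
$E = -3744$
$f{\left(D \right)} = \sqrt{12 + D}$ ($f{\left(D \right)} = \sqrt{D + 12} = \sqrt{12 + D}$)
$f{\left(t{\left(k{\left(-4 \right)} \right)} \right)} E = \sqrt{12 + 10} \left(-3744\right) = \sqrt{22} \left(-3744\right) = - 3744 \sqrt{22}$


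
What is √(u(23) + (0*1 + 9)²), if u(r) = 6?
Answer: √87 ≈ 9.3274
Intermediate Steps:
√(u(23) + (0*1 + 9)²) = √(6 + (0*1 + 9)²) = √(6 + (0 + 9)²) = √(6 + 9²) = √(6 + 81) = √87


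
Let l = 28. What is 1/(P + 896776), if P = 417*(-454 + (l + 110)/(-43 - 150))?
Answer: 193/136481848 ≈ 1.4141e-6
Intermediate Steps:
P = -36595920/193 (P = 417*(-454 + (28 + 110)/(-43 - 150)) = 417*(-454 + 138/(-193)) = 417*(-454 + 138*(-1/193)) = 417*(-454 - 138/193) = 417*(-87760/193) = -36595920/193 ≈ -1.8962e+5)
1/(P + 896776) = 1/(-36595920/193 + 896776) = 1/(136481848/193) = 193/136481848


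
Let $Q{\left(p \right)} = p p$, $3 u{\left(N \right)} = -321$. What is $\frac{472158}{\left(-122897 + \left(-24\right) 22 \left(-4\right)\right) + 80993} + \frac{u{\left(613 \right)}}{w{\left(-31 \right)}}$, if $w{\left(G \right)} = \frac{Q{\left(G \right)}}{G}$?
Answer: $- \frac{1729859}{205592} \approx -8.414$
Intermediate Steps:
$u{\left(N \right)} = -107$ ($u{\left(N \right)} = \frac{1}{3} \left(-321\right) = -107$)
$Q{\left(p \right)} = p^{2}$
$w{\left(G \right)} = G$ ($w{\left(G \right)} = \frac{G^{2}}{G} = G$)
$\frac{472158}{\left(-122897 + \left(-24\right) 22 \left(-4\right)\right) + 80993} + \frac{u{\left(613 \right)}}{w{\left(-31 \right)}} = \frac{472158}{\left(-122897 + \left(-24\right) 22 \left(-4\right)\right) + 80993} - \frac{107}{-31} = \frac{472158}{\left(-122897 - -2112\right) + 80993} - - \frac{107}{31} = \frac{472158}{\left(-122897 + 2112\right) + 80993} + \frac{107}{31} = \frac{472158}{-120785 + 80993} + \frac{107}{31} = \frac{472158}{-39792} + \frac{107}{31} = 472158 \left(- \frac{1}{39792}\right) + \frac{107}{31} = - \frac{78693}{6632} + \frac{107}{31} = - \frac{1729859}{205592}$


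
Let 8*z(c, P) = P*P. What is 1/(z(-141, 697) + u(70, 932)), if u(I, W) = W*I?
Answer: 8/1007729 ≈ 7.9386e-6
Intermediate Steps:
u(I, W) = I*W
z(c, P) = P²/8 (z(c, P) = (P*P)/8 = P²/8)
1/(z(-141, 697) + u(70, 932)) = 1/((⅛)*697² + 70*932) = 1/((⅛)*485809 + 65240) = 1/(485809/8 + 65240) = 1/(1007729/8) = 8/1007729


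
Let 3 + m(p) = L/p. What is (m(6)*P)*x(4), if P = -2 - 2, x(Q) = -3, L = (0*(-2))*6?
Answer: -36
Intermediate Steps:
L = 0 (L = 0*6 = 0)
m(p) = -3 (m(p) = -3 + 0/p = -3 + 0 = -3)
P = -4
(m(6)*P)*x(4) = -3*(-4)*(-3) = 12*(-3) = -36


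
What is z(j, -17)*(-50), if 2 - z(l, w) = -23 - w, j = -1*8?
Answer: -400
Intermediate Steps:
j = -8
z(l, w) = 25 + w (z(l, w) = 2 - (-23 - w) = 2 + (23 + w) = 25 + w)
z(j, -17)*(-50) = (25 - 17)*(-50) = 8*(-50) = -400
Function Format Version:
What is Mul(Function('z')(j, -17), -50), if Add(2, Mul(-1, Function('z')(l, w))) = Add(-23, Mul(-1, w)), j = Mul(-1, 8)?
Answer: -400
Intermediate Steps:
j = -8
Function('z')(l, w) = Add(25, w) (Function('z')(l, w) = Add(2, Mul(-1, Add(-23, Mul(-1, w)))) = Add(2, Add(23, w)) = Add(25, w))
Mul(Function('z')(j, -17), -50) = Mul(Add(25, -17), -50) = Mul(8, -50) = -400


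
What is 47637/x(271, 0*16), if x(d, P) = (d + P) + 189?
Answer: 47637/460 ≈ 103.56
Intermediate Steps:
x(d, P) = 189 + P + d (x(d, P) = (P + d) + 189 = 189 + P + d)
47637/x(271, 0*16) = 47637/(189 + 0*16 + 271) = 47637/(189 + 0 + 271) = 47637/460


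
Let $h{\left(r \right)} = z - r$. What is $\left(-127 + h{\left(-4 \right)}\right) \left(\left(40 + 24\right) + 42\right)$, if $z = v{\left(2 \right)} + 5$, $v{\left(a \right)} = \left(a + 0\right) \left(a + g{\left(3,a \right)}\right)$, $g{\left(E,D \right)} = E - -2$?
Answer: $-11024$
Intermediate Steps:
$g{\left(E,D \right)} = 2 + E$ ($g{\left(E,D \right)} = E + 2 = 2 + E$)
$v{\left(a \right)} = a \left(5 + a\right)$ ($v{\left(a \right)} = \left(a + 0\right) \left(a + \left(2 + 3\right)\right) = a \left(a + 5\right) = a \left(5 + a\right)$)
$z = 19$ ($z = 2 \left(5 + 2\right) + 5 = 2 \cdot 7 + 5 = 14 + 5 = 19$)
$h{\left(r \right)} = 19 - r$
$\left(-127 + h{\left(-4 \right)}\right) \left(\left(40 + 24\right) + 42\right) = \left(-127 + \left(19 - -4\right)\right) \left(\left(40 + 24\right) + 42\right) = \left(-127 + \left(19 + 4\right)\right) \left(64 + 42\right) = \left(-127 + 23\right) 106 = \left(-104\right) 106 = -11024$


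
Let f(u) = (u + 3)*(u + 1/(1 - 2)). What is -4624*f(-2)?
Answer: 13872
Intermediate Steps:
f(u) = (-1 + u)*(3 + u) (f(u) = (3 + u)*(u + 1/(-1)) = (3 + u)*(u - 1) = (3 + u)*(-1 + u) = (-1 + u)*(3 + u))
-4624*f(-2) = -4624*(-3 + (-2)**2 + 2*(-2)) = -4624*(-3 + 4 - 4) = -4624*(-3) = 13872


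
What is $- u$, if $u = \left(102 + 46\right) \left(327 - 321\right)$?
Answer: $-888$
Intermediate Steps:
$u = 888$ ($u = 148 \left(327 - 321\right) = 148 \cdot 6 = 888$)
$- u = \left(-1\right) 888 = -888$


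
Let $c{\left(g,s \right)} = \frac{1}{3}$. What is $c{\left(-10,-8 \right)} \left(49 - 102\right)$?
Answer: $- \frac{53}{3} \approx -17.667$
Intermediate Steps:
$c{\left(g,s \right)} = \frac{1}{3}$
$c{\left(-10,-8 \right)} \left(49 - 102\right) = \frac{49 - 102}{3} = \frac{1}{3} \left(-53\right) = - \frac{53}{3}$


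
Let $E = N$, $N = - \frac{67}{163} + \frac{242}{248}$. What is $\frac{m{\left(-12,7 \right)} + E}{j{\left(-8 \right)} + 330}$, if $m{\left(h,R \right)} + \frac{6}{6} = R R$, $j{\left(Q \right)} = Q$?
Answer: $\frac{981591}{6508264} \approx 0.15082$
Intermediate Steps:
$m{\left(h,R \right)} = -1 + R^{2}$ ($m{\left(h,R \right)} = -1 + R R = -1 + R^{2}$)
$N = \frac{11415}{20212}$ ($N = \left(-67\right) \frac{1}{163} + 242 \cdot \frac{1}{248} = - \frac{67}{163} + \frac{121}{124} = \frac{11415}{20212} \approx 0.56476$)
$E = \frac{11415}{20212} \approx 0.56476$
$\frac{m{\left(-12,7 \right)} + E}{j{\left(-8 \right)} + 330} = \frac{\left(-1 + 7^{2}\right) + \frac{11415}{20212}}{-8 + 330} = \frac{\left(-1 + 49\right) + \frac{11415}{20212}}{322} = \left(48 + \frac{11415}{20212}\right) \frac{1}{322} = \frac{981591}{20212} \cdot \frac{1}{322} = \frac{981591}{6508264}$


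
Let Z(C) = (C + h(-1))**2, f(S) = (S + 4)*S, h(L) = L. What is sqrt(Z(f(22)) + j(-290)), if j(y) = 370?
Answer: sqrt(326411) ≈ 571.32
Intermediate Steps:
f(S) = S*(4 + S) (f(S) = (4 + S)*S = S*(4 + S))
Z(C) = (-1 + C)**2 (Z(C) = (C - 1)**2 = (-1 + C)**2)
sqrt(Z(f(22)) + j(-290)) = sqrt((-1 + 22*(4 + 22))**2 + 370) = sqrt((-1 + 22*26)**2 + 370) = sqrt((-1 + 572)**2 + 370) = sqrt(571**2 + 370) = sqrt(326041 + 370) = sqrt(326411)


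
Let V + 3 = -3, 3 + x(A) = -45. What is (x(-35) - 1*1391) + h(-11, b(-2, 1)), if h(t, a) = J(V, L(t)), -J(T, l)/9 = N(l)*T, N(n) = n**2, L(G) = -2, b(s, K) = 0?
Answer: -1223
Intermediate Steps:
x(A) = -48 (x(A) = -3 - 45 = -48)
V = -6 (V = -3 - 3 = -6)
J(T, l) = -9*T*l**2 (J(T, l) = -9*l**2*T = -9*T*l**2)
h(t, a) = 216 (h(t, a) = -9*(-6)*(-2)**2 = -9*(-6)*4 = 216)
(x(-35) - 1*1391) + h(-11, b(-2, 1)) = (-48 - 1*1391) + 216 = (-48 - 1391) + 216 = -1439 + 216 = -1223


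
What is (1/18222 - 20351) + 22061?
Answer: 31159621/18222 ≈ 1710.0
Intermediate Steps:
(1/18222 - 20351) + 22061 = -370835921/18222 + 22061 = 31159621/18222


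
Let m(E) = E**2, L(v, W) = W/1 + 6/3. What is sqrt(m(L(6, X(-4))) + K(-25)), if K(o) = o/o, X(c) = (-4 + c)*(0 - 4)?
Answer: sqrt(1157) ≈ 34.015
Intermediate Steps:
X(c) = 16 - 4*c (X(c) = (-4 + c)*(-4) = 16 - 4*c)
L(v, W) = 2 + W (L(v, W) = W*1 + 6*(1/3) = W + 2 = 2 + W)
K(o) = 1
sqrt(m(L(6, X(-4))) + K(-25)) = sqrt((2 + (16 - 4*(-4)))**2 + 1) = sqrt((2 + (16 + 16))**2 + 1) = sqrt((2 + 32)**2 + 1) = sqrt(34**2 + 1) = sqrt(1156 + 1) = sqrt(1157)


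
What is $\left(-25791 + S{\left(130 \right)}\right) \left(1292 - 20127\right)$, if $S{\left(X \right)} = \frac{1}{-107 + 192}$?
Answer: $\frac{8258145478}{17} \approx 4.8577 \cdot 10^{8}$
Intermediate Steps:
$S{\left(X \right)} = \frac{1}{85}$
$\left(-25791 + S{\left(130 \right)}\right) \left(1292 - 20127\right) = \left(-25791 + \frac{1}{85}\right) \left(1292 - 20127\right) = \left(- \frac{2192234}{85}\right) \left(-18835\right) = \frac{8258145478}{17}$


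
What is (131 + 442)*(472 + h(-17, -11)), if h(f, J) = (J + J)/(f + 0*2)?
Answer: 4610358/17 ≈ 2.7120e+5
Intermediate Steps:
h(f, J) = 2*J/f (h(f, J) = (2*J)/(f + 0) = (2*J)/f = 2*J/f)
(131 + 442)*(472 + h(-17, -11)) = (131 + 442)*(472 + 2*(-11)/(-17)) = 573*(472 + 2*(-11)*(-1/17)) = 573*(472 + 22/17) = 573*(8046/17) = 4610358/17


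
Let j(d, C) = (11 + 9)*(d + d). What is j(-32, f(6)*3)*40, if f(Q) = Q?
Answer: -51200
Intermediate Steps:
j(d, C) = 40*d (j(d, C) = 20*(2*d) = 40*d)
j(-32, f(6)*3)*40 = (40*(-32))*40 = -1280*40 = -51200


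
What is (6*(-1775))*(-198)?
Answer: 2108700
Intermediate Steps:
(6*(-1775))*(-198) = -10650*(-198) = 2108700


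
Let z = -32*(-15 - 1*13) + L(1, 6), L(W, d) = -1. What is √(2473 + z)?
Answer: 2*√842 ≈ 58.034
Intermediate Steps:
z = 895 (z = -32*(-15 - 1*13) - 1 = -32*(-15 - 13) - 1 = -32*(-28) - 1 = 896 - 1 = 895)
√(2473 + z) = √(2473 + 895) = √3368 = 2*√842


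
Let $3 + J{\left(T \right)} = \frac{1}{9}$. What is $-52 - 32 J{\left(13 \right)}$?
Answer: $\frac{364}{9} \approx 40.444$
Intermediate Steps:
$J{\left(T \right)} = - \frac{26}{9}$ ($J{\left(T \right)} = -3 + \frac{1}{9} = - \frac{26}{9}$)
$-52 - 32 J{\left(13 \right)} = -52 - - \frac{832}{9} = -52 + \frac{832}{9} = \frac{364}{9}$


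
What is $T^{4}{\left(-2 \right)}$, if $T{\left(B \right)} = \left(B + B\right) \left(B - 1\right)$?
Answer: $20736$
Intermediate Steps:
$T{\left(B \right)} = 2 B \left(-1 + B\right)$
$T^{4}{\left(-2 \right)} = \left(2 \left(-2\right) \left(-1 - 2\right)\right)^{4} = \left(2 \left(-2\right) \left(-3\right)\right)^{4} = 12^{4} = 20736$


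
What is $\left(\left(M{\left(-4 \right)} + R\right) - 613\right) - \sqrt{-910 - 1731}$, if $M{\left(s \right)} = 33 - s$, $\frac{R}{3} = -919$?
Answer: $-3333 - i \sqrt{2641} \approx -3333.0 - 51.391 i$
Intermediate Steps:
$R = -2757$ ($R = 3 \left(-919\right) = -2757$)
$\left(\left(M{\left(-4 \right)} + R\right) - 613\right) - \sqrt{-910 - 1731} = \left(\left(\left(33 - -4\right) - 2757\right) - 613\right) - \sqrt{-910 - 1731} = \left(\left(\left(33 + 4\right) - 2757\right) - 613\right) - \sqrt{-2641} = \left(\left(37 - 2757\right) - 613\right) - i \sqrt{2641} = \left(-2720 - 613\right) - i \sqrt{2641} = -3333 - i \sqrt{2641}$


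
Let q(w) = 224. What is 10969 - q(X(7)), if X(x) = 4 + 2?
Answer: 10745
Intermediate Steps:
X(x) = 6
10969 - q(X(7)) = 10969 - 1*224 = 10969 - 224 = 10745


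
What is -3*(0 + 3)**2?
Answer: -27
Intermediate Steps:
-3*(0 + 3)**2 = -3*3**2 = -3*9 = -27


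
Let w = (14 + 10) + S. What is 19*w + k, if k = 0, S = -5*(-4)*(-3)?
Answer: -684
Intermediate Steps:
S = -60 (S = 20*(-3) = -60)
w = -36 (w = (14 + 10) - 60 = 24 - 60 = -36)
19*w + k = 19*(-36) + 0 = -684 + 0 = -684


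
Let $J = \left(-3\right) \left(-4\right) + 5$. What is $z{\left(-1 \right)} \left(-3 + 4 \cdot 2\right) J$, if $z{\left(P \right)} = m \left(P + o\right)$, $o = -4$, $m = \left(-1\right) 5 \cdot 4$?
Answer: $8500$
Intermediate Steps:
$m = -20$ ($m = \left(-5\right) 4 = -20$)
$z{\left(P \right)} = 80 - 20 P$ ($z{\left(P \right)} = - 20 \left(P - 4\right) = - 20 \left(-4 + P\right) = 80 - 20 P$)
$J = 17$ ($J = 12 + 5 = 17$)
$z{\left(-1 \right)} \left(-3 + 4 \cdot 2\right) J = \left(80 - -20\right) \left(-3 + 4 \cdot 2\right) 17 = \left(80 + 20\right) \left(-3 + 8\right) 17 = 100 \cdot 5 \cdot 17 = 500 \cdot 17 = 8500$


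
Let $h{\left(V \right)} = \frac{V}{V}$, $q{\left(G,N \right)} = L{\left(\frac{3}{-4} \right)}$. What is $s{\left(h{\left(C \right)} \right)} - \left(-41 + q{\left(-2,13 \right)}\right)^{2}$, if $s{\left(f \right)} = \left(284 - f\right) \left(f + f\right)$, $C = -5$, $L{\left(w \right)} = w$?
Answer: $- \frac{18833}{16} \approx -1177.1$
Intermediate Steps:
$q{\left(G,N \right)} = - \frac{3}{4}$ ($q{\left(G,N \right)} = \frac{3}{-4} = 3 \left(- \frac{1}{4}\right) = - \frac{3}{4}$)
$h{\left(V \right)} = 1$
$s{\left(f \right)} = 2 f \left(284 - f\right)$ ($s{\left(f \right)} = \left(284 - f\right) 2 f = 2 f \left(284 - f\right)$)
$s{\left(h{\left(C \right)} \right)} - \left(-41 + q{\left(-2,13 \right)}\right)^{2} = 2 \cdot 1 \left(284 - 1\right) - \left(-41 - \frac{3}{4}\right)^{2} = 2 \cdot 1 \left(284 - 1\right) - \left(- \frac{167}{4}\right)^{2} = 2 \cdot 1 \cdot 283 - \frac{27889}{16} = 566 - \frac{27889}{16} = - \frac{18833}{16}$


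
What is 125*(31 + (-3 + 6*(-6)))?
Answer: -1000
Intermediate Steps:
125*(31 + (-3 + 6*(-6))) = 125*(31 + (-3 - 36)) = 125*(31 - 39) = 125*(-8) = -1000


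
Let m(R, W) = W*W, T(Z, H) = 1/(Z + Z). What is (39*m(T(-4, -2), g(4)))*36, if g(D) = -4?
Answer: 22464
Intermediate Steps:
T(Z, H) = 1/(2*Z)
m(R, W) = W²
(39*m(T(-4, -2), g(4)))*36 = (39*(-4)²)*36 = (39*16)*36 = 624*36 = 22464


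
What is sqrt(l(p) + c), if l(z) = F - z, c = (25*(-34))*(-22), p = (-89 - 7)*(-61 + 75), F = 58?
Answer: 23*sqrt(38) ≈ 141.78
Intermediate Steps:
p = -1344 (p = -96*14 = -1344)
c = 18700 (c = -850*(-22) = 18700)
l(z) = 58 - z
sqrt(l(p) + c) = sqrt((58 - 1*(-1344)) + 18700) = sqrt((58 + 1344) + 18700) = sqrt(1402 + 18700) = sqrt(20102) = 23*sqrt(38)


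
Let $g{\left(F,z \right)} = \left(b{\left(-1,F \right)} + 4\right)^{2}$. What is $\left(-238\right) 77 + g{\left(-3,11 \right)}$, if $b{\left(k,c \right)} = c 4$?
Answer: $-18262$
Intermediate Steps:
$b{\left(k,c \right)} = 4 c$
$g{\left(F,z \right)} = \left(4 + 4 F\right)^{2}$ ($g{\left(F,z \right)} = \left(4 F + 4\right)^{2} = \left(4 + 4 F\right)^{2}$)
$\left(-238\right) 77 + g{\left(-3,11 \right)} = \left(-238\right) 77 + 16 \left(1 - 3\right)^{2} = -18326 + 16 \left(-2\right)^{2} = -18326 + 16 \cdot 4 = -18326 + 64 = -18262$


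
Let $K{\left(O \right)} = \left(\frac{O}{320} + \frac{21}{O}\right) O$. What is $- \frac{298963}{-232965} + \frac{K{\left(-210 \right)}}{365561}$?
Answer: $\frac{249888482279}{194658099120} \approx 1.2837$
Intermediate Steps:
$K{\left(O \right)} = O \left(\frac{21}{O} + \frac{O}{320}\right)$ ($K{\left(O \right)} = \left(O \frac{1}{320} + \frac{21}{O}\right) O = \left(\frac{O}{320} + \frac{21}{O}\right) O = \left(\frac{21}{O} + \frac{O}{320}\right) O = O \left(\frac{21}{O} + \frac{O}{320}\right)$)
$- \frac{298963}{-232965} + \frac{K{\left(-210 \right)}}{365561} = - \frac{298963}{-232965} + \frac{21 + \frac{\left(-210\right)^{2}}{320}}{365561} = \left(-298963\right) \left(- \frac{1}{232965}\right) + \left(21 + \frac{1}{320} \cdot 44100\right) \frac{1}{365561} = \frac{298963}{232965} + \left(21 + \frac{2205}{16}\right) \frac{1}{365561} = \frac{298963}{232965} + \frac{2541}{16} \cdot \frac{1}{365561} = \frac{298963}{232965} + \frac{363}{835568} = \frac{249888482279}{194658099120}$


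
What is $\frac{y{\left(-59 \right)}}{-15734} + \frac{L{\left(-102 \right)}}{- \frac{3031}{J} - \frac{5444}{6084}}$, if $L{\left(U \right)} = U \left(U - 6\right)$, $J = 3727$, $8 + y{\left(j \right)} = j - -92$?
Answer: $- \frac{491271749951299}{76172998466} \approx -6449.4$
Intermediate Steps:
$y{\left(j \right)} = 84 + j$ ($y{\left(j \right)} = -8 + \left(j - -92\right) = -8 + \left(j + 92\right) = -8 + \left(92 + j\right) = 84 + j$)
$L{\left(U \right)} = U \left(-6 + U\right)$
$\frac{y{\left(-59 \right)}}{-15734} + \frac{L{\left(-102 \right)}}{- \frac{3031}{J} - \frac{5444}{6084}} = \frac{84 - 59}{-15734} + \frac{\left(-102\right) \left(-6 - 102\right)}{- \frac{3031}{3727} - \frac{5444}{6084}} = 25 \left(- \frac{1}{15734}\right) + \frac{\left(-102\right) \left(-108\right)}{\left(-3031\right) \frac{1}{3727} - \frac{1361}{1521}} = - \frac{25}{15734} + \frac{11016}{- \frac{3031}{3727} - \frac{1361}{1521}} = - \frac{25}{15734} + \frac{11016}{- \frac{9682598}{5668767}} = - \frac{25}{15734} + 11016 \left(- \frac{5668767}{9682598}\right) = - \frac{25}{15734} - \frac{31223568636}{4841299} = - \frac{491271749951299}{76172998466}$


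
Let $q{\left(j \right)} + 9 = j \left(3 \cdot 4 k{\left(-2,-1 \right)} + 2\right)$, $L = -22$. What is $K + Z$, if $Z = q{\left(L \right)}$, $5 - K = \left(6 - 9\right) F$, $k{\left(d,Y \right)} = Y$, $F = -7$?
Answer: $195$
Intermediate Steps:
$K = -16$ ($K = 5 - \left(6 - 9\right) \left(-7\right) = 5 - \left(-3\right) \left(-7\right) = 5 - 21 = -16$)
$q{\left(j \right)} = -9 - 10 j$ ($q{\left(j \right)} = -9 + j \left(3 \cdot 4 \left(-1\right) + 2\right) = -9 + j \left(12 \left(-1\right) + 2\right) = -9 + j \left(-12 + 2\right) = -9 + j \left(-10\right) = -9 - 10 j$)
$Z = 211$ ($Z = -9 - -220 = -9 + 220 = 211$)
$K + Z = -16 + 211 = 195$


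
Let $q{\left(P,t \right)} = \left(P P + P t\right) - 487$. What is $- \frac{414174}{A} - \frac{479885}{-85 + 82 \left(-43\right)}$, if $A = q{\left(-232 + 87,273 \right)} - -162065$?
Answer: $\frac{33568305308}{258218999} \approx 130.0$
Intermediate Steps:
$q{\left(P,t \right)} = -487 + P^{2} + P t$ ($q{\left(P,t \right)} = \left(P^{2} + P t\right) - 487 = -487 + P^{2} + P t$)
$A = 143018$ ($A = \left(-487 + \left(-232 + 87\right)^{2} + \left(-232 + 87\right) 273\right) - -162065 = \left(-487 + \left(-145\right)^{2} - 39585\right) + 162065 = \left(-487 + 21025 - 39585\right) + 162065 = -19047 + 162065 = 143018$)
$- \frac{414174}{A} - \frac{479885}{-85 + 82 \left(-43\right)} = - \frac{414174}{143018} - \frac{479885}{-85 + 82 \left(-43\right)} = \left(-414174\right) \frac{1}{143018} - \frac{479885}{-85 - 3526} = - \frac{207087}{71509} - \frac{479885}{-3611} = - \frac{207087}{71509} - - \frac{479885}{3611} = - \frac{207087}{71509} + \frac{479885}{3611} = \frac{33568305308}{258218999}$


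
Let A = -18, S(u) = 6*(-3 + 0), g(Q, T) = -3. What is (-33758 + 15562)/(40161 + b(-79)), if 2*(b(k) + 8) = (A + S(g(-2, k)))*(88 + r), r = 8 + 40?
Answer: -18196/37705 ≈ -0.48259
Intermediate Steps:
S(u) = -18 (S(u) = 6*(-3) = -18)
r = 48
b(k) = -2456 (b(k) = -8 + ((-18 - 18)*(88 + 48))/2 = -8 + (-36*136)/2 = -8 + (1/2)*(-4896) = -8 - 2448 = -2456)
(-33758 + 15562)/(40161 + b(-79)) = (-33758 + 15562)/(40161 - 2456) = -18196/37705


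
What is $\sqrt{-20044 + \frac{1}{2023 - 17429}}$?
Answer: $\frac{i \sqrt{4757339908190}}{15406} \approx 141.58 i$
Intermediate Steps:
$\sqrt{-20044 + \frac{1}{2023 - 17429}} = \sqrt{-20044 + \frac{1}{-15406}} = \sqrt{-20044 - \frac{1}{15406}} = \sqrt{- \frac{308797865}{15406}} = \frac{i \sqrt{4757339908190}}{15406}$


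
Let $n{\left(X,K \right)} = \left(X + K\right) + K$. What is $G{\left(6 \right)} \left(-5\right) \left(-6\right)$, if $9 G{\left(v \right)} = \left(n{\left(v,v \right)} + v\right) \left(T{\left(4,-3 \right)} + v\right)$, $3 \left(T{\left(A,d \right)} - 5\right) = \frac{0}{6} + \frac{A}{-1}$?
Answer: $\frac{2320}{3} \approx 773.33$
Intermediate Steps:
$T{\left(A,d \right)} = 5 - \frac{A}{3}$ ($T{\left(A,d \right)} = 5 + \frac{\frac{0}{6} + \frac{A}{-1}}{3} = 5 + \frac{0 \cdot \frac{1}{6} + A \left(-1\right)}{3} = 5 + \frac{0 - A}{3} = 5 + \frac{\left(-1\right) A}{3} = 5 - \frac{A}{3}$)
$n{\left(X,K \right)} = X + 2 K$ ($n{\left(X,K \right)} = \left(K + X\right) + K = X + 2 K$)
$G{\left(v \right)} = \frac{4 v \left(\frac{11}{3} + v\right)}{9}$ ($G{\left(v \right)} = \frac{\left(\left(v + 2 v\right) + v\right) \left(\left(5 - \frac{4}{3}\right) + v\right)}{9} = \frac{\left(3 v + v\right) \left(\left(5 - \frac{4}{3}\right) + v\right)}{9} = \frac{4 v \left(\frac{11}{3} + v\right)}{9}$)
$G{\left(6 \right)} \left(-5\right) \left(-6\right) = \frac{4}{27} \cdot 6 \left(11 + 3 \cdot 6\right) \left(-5\right) \left(-6\right) = \frac{4}{27} \cdot 6 \left(11 + 18\right) \left(-5\right) \left(-6\right) = \frac{4}{27} \cdot 6 \cdot 29 \left(-5\right) \left(-6\right) = \frac{232}{9} \left(-5\right) \left(-6\right) = \left(- \frac{1160}{9}\right) \left(-6\right) = \frac{2320}{3}$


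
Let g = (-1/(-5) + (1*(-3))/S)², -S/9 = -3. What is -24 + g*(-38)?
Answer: -49208/2025 ≈ -24.300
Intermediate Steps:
S = 27 (S = -9*(-3) = 27)
g = 16/2025 (g = (-1/(-5) + (1*(-3))/27)² = (-1*(-⅕) - 3*1/27)² = (⅕ - ⅑)² = (4/45)² = 16/2025 ≈ 0.0079012)
-24 + g*(-38) = -24 + (16/2025)*(-38) = -24 - 608/2025 = -49208/2025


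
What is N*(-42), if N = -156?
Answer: 6552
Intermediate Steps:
N*(-42) = -156*(-42) = 6552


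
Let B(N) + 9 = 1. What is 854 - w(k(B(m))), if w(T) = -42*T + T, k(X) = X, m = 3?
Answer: 526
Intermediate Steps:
B(N) = -8 (B(N) = -9 + 1 = -8)
w(T) = -41*T
854 - w(k(B(m))) = 854 - (-41)*(-8) = 854 - 1*328 = 854 - 328 = 526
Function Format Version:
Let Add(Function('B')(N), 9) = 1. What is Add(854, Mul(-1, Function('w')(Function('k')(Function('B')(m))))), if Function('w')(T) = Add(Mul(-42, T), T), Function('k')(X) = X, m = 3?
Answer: 526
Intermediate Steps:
Function('B')(N) = -8 (Function('B')(N) = Add(-9, 1) = -8)
Function('w')(T) = Mul(-41, T)
Add(854, Mul(-1, Function('w')(Function('k')(Function('B')(m))))) = Add(854, Mul(-1, Mul(-41, -8))) = Add(854, Mul(-1, 328)) = Add(854, -328) = 526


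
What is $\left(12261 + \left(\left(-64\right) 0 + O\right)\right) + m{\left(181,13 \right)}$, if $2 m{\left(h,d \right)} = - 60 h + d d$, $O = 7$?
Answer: $\frac{13845}{2} \approx 6922.5$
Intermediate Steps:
$m{\left(h,d \right)} = \frac{d^{2}}{2} - 30 h$ ($m{\left(h,d \right)} = \frac{- 60 h + d d}{2} = \frac{- 60 h + d^{2}}{2} = \frac{d^{2} - 60 h}{2} = \frac{d^{2}}{2} - 30 h$)
$\left(12261 + \left(\left(-64\right) 0 + O\right)\right) + m{\left(181,13 \right)} = \left(12261 + \left(\left(-64\right) 0 + 7\right)\right) + \left(\frac{13^{2}}{2} - 5430\right) = \left(12261 + \left(0 + 7\right)\right) + \left(\frac{1}{2} \cdot 169 - 5430\right) = \left(12261 + 7\right) + \left(\frac{169}{2} - 5430\right) = 12268 - \frac{10691}{2} = \frac{13845}{2}$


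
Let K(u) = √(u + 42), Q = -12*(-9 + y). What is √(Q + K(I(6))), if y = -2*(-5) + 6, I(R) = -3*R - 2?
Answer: √(-84 + √22) ≈ 8.9056*I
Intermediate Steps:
I(R) = -2 - 3*R
y = 16 (y = 10 + 6 = 16)
Q = -84 (Q = -12*(-9 + 16) = -12*7 = -84)
K(u) = √(42 + u)
√(Q + K(I(6))) = √(-84 + √(42 + (-2 - 3*6))) = √(-84 + √(42 + (-2 - 18))) = √(-84 + √(42 - 20)) = √(-84 + √22)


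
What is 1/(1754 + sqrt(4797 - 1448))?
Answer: 1754/3073167 - sqrt(3349)/3073167 ≈ 0.00055192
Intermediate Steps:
1/(1754 + sqrt(4797 - 1448)) = 1/(1754 + sqrt(3349))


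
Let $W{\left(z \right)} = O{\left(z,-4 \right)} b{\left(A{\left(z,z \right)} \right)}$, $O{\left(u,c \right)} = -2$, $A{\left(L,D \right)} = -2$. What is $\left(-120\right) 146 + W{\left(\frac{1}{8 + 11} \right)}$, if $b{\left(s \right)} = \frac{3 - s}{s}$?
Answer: $-17515$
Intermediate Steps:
$b{\left(s \right)} = \frac{3 - s}{s}$
$W{\left(z \right)} = 5$ ($W{\left(z \right)} = - 2 \frac{3 - -2}{-2} = - 2 \left(- \frac{3 + 2}{2}\right) = - 2 \left(\left(- \frac{1}{2}\right) 5\right) = \left(-2\right) \left(- \frac{5}{2}\right) = 5$)
$\left(-120\right) 146 + W{\left(\frac{1}{8 + 11} \right)} = \left(-120\right) 146 + 5 = -17520 + 5 = -17515$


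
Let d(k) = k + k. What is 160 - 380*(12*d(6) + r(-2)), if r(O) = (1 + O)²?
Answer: -54940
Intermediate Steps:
d(k) = 2*k
160 - 380*(12*d(6) + r(-2)) = 160 - 380*(12*(2*6) + (1 - 2)²) = 160 - 380*(12*12 + (-1)²) = 160 - 380*(144 + 1) = 160 - 380*145 = 160 - 55100 = -54940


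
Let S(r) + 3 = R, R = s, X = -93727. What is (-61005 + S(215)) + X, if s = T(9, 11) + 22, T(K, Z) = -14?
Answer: -154727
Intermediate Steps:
s = 8 (s = -14 + 22 = 8)
R = 8
S(r) = 5 (S(r) = -3 + 8 = 5)
(-61005 + S(215)) + X = (-61005 + 5) - 93727 = -61000 - 93727 = -154727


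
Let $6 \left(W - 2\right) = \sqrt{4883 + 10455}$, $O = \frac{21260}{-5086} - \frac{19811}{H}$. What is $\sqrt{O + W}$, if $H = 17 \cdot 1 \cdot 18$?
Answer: $\frac{\sqrt{-4502581018694 + 11213516166 \sqrt{15338}}}{259386} \approx 6.803 i$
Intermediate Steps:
$H = 306$ ($H = 17 \cdot 18 = 306$)
$O = - \frac{53632153}{778158}$ ($O = \frac{21260}{-5086} - \frac{19811}{306} = 21260 \left(- \frac{1}{5086}\right) - \frac{19811}{306} = - \frac{10630}{2543} - \frac{19811}{306} = - \frac{53632153}{778158} \approx -68.922$)
$W = 2 + \frac{\sqrt{15338}}{6}$ ($W = 2 + \frac{\sqrt{4883 + 10455}}{6} = 2 + \frac{\sqrt{15338}}{6} \approx 22.641$)
$\sqrt{O + W} = \sqrt{- \frac{53632153}{778158} + \left(2 + \frac{\sqrt{15338}}{6}\right)} = \sqrt{- \frac{52075837}{778158} + \frac{\sqrt{15338}}{6}}$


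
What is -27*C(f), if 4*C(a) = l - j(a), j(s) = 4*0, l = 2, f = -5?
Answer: -27/2 ≈ -13.500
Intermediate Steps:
j(s) = 0
C(a) = ½ (C(a) = (2 - 1*0)/4 = (2 + 0)/4 = (¼)*2 = ½)
-27*C(f) = -27*½ = -27/2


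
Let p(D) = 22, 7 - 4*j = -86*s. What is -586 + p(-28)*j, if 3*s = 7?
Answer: 3337/6 ≈ 556.17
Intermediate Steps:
s = 7/3 (s = (⅓)*7 = 7/3 ≈ 2.3333)
j = 623/12 (j = 7/4 - (-43)*7/(2*3) = 7/4 - ¼*(-602/3) = 7/4 + 301/6 = 623/12 ≈ 51.917)
-586 + p(-28)*j = -586 + 22*(623/12) = -586 + 6853/6 = 3337/6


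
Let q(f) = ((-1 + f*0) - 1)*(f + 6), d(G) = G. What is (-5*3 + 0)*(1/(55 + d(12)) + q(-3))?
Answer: 6015/67 ≈ 89.776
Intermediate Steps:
q(f) = -12 - 2*f (q(f) = ((-1 + 0) - 1)*(6 + f) = (-1 - 1)*(6 + f) = -2*(6 + f) = -12 - 2*f)
(-5*3 + 0)*(1/(55 + d(12)) + q(-3)) = (-5*3 + 0)*(1/(55 + 12) + (-12 - 2*(-3))) = (-15 + 0)*(1/67 + (-12 + 6)) = -15*(1/67 - 6) = -15*(-401/67) = 6015/67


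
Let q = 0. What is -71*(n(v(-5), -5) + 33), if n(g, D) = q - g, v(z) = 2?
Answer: -2201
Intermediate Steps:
n(g, D) = -g (n(g, D) = 0 - g = -g)
-71*(n(v(-5), -5) + 33) = -71*(-1*2 + 33) = -71*(-2 + 33) = -71*31 = -2201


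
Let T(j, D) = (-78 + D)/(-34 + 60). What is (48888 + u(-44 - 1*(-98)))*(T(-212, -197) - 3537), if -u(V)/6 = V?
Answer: -2239698834/13 ≈ -1.7228e+8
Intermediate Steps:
u(V) = -6*V
T(j, D) = -3 + D/26 (T(j, D) = (-78 + D)/26 = (-78 + D)*(1/26) = -3 + D/26)
(48888 + u(-44 - 1*(-98)))*(T(-212, -197) - 3537) = (48888 - 6*(-44 - 1*(-98)))*((-3 + (1/26)*(-197)) - 3537) = (48888 - 6*(-44 + 98))*((-3 - 197/26) - 3537) = (48888 - 6*54)*(-275/26 - 3537) = (48888 - 324)*(-92237/26) = 48564*(-92237/26) = -2239698834/13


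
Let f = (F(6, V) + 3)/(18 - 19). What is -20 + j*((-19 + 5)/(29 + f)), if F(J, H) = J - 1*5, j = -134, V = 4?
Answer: 1376/25 ≈ 55.040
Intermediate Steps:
F(J, H) = -5 + J (F(J, H) = J - 5 = -5 + J)
f = -4 (f = ((-5 + 6) + 3)/(18 - 19) = (1 + 3)/(-1) = 4*(-1) = -4)
-20 + j*((-19 + 5)/(29 + f)) = -20 - 134*(-19 + 5)/(29 - 4) = -20 - (-1876)/25 = -20 - 134*(-14/25) = -20 + 1876/25 = 1376/25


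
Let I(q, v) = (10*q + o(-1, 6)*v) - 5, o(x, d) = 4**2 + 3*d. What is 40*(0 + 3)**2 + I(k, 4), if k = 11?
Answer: 601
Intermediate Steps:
o(x, d) = 16 + 3*d
I(q, v) = -5 + 10*q + 34*v (I(q, v) = (10*q + (16 + 3*6)*v) - 5 = (10*q + (16 + 18)*v) - 5 = (10*q + 34*v) - 5 = -5 + 10*q + 34*v)
40*(0 + 3)**2 + I(k, 4) = 40*(0 + 3)**2 + (-5 + 10*11 + 34*4) = 40*3**2 + (-5 + 110 + 136) = 40*9 + 241 = 360 + 241 = 601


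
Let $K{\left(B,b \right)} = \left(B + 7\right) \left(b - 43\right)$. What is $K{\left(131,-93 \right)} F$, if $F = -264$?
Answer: $4954752$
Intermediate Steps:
$K{\left(B,b \right)} = \left(-43 + b\right) \left(7 + B\right)$ ($K{\left(B,b \right)} = \left(7 + B\right) \left(-43 + b\right) = \left(-43 + b\right) \left(7 + B\right)$)
$K{\left(131,-93 \right)} F = \left(-301 - 5633 + 7 \left(-93\right) + 131 \left(-93\right)\right) \left(-264\right) = \left(-301 - 5633 - 651 - 12183\right) \left(-264\right) = \left(-18768\right) \left(-264\right) = 4954752$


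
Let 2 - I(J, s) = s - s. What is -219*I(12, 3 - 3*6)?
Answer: -438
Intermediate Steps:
I(J, s) = 2 (I(J, s) = 2 - (s - s) = 2 - 1*0 = 2 + 0 = 2)
-219*I(12, 3 - 3*6) = -219*2 = -438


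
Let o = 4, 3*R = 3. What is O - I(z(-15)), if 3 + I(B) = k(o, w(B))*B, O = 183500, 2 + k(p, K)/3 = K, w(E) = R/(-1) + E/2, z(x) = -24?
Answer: 182423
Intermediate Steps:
R = 1 (R = (⅓)*3 = 1)
w(E) = -1 + E/2 (w(E) = 1/(-1) + E/2 = 1*(-1) + E*(½) = -1 + E/2)
k(p, K) = -6 + 3*K
I(B) = -3 + B*(-9 + 3*B/2) (I(B) = -3 + (-6 + 3*(-1 + B/2))*B = -3 + (-6 + (-3 + 3*B/2))*B = -3 + (-9 + 3*B/2)*B = -3 + B*(-9 + 3*B/2))
O - I(z(-15)) = 183500 - (-3 + (3/2)*(-24)*(-6 - 24)) = 183500 - (-3 + (3/2)*(-24)*(-30)) = 183500 - (-3 + 1080) = 183500 - 1*1077 = 183500 - 1077 = 182423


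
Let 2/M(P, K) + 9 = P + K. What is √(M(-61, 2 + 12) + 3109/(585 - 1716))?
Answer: I*√698144811/15834 ≈ 1.6687*I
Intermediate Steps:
M(P, K) = 2/(-9 + K + P) (M(P, K) = 2/(-9 + (P + K)) = 2/(-9 + (K + P)) = 2/(-9 + K + P))
√(M(-61, 2 + 12) + 3109/(585 - 1716)) = √(2/(-9 + (2 + 12) - 61) + 3109/(585 - 1716)) = √(2/(-9 + 14 - 61) + 3109/(-1131)) = √(2/(-56) + 3109*(-1/1131)) = √(2*(-1/56) - 3109/1131) = √(-1/28 - 3109/1131) = √(-88183/31668) = I*√698144811/15834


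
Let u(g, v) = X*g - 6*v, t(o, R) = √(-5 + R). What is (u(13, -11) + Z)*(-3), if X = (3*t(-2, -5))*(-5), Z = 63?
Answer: -387 + 585*I*√10 ≈ -387.0 + 1849.9*I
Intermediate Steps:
X = -15*I*√10 (X = (3*√(-5 - 5))*(-5) = (3*√(-10))*(-5) = (3*(I*√10))*(-5) = (3*I*√10)*(-5) = -15*I*√10 ≈ -47.434*I)
u(g, v) = -6*v - 15*I*g*√10 (u(g, v) = (-15*I*√10)*g - 6*v = -15*I*g*√10 - 6*v = -6*v - 15*I*g*√10)
(u(13, -11) + Z)*(-3) = ((-6*(-11) - 15*I*13*√10) + 63)*(-3) = ((66 - 195*I*√10) + 63)*(-3) = (129 - 195*I*√10)*(-3) = -387 + 585*I*√10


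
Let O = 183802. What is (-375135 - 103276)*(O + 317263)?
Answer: -239715007715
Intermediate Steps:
(-375135 - 103276)*(O + 317263) = (-375135 - 103276)*(183802 + 317263) = -478411*501065 = -239715007715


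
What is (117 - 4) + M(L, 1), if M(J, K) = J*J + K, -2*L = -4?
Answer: 118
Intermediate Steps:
L = 2 (L = -1/2*(-4) = 2)
M(J, K) = K + J**2 (M(J, K) = J**2 + K = K + J**2)
(117 - 4) + M(L, 1) = (117 - 4) + (1 + 2**2) = 113 + (1 + 4) = 113 + 5 = 118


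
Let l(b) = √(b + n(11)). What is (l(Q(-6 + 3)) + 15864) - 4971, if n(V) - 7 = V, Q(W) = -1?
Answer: 10893 + √17 ≈ 10897.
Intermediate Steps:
n(V) = 7 + V
l(b) = √(18 + b) (l(b) = √(b + (7 + 11)) = √(b + 18) = √(18 + b))
(l(Q(-6 + 3)) + 15864) - 4971 = (√(18 - 1) + 15864) - 4971 = (√17 + 15864) - 4971 = (15864 + √17) - 4971 = 10893 + √17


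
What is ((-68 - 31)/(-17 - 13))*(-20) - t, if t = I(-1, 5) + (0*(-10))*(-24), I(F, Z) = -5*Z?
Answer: -41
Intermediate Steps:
t = -25 (t = -5*5 + (0*(-10))*(-24) = -25 + 0*(-24) = -25 + 0 = -25)
((-68 - 31)/(-17 - 13))*(-20) - t = ((-68 - 31)/(-17 - 13))*(-20) - 1*(-25) = -99/(-30)*(-20) + 25 = -99*(-1/30)*(-20) + 25 = (33/10)*(-20) + 25 = -66 + 25 = -41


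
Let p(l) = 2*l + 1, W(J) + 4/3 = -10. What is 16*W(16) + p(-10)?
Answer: -601/3 ≈ -200.33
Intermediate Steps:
W(J) = -34/3 (W(J) = -4/3 - 10 = -34/3)
p(l) = 1 + 2*l
16*W(16) + p(-10) = 16*(-34/3) + (1 + 2*(-10)) = -544/3 + (1 - 20) = -544/3 - 19 = -601/3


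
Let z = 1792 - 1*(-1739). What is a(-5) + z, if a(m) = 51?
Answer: 3582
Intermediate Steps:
z = 3531 (z = 1792 + 1739 = 3531)
a(-5) + z = 51 + 3531 = 3582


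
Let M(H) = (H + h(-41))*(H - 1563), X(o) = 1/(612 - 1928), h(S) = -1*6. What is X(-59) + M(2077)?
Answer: 1400874103/1316 ≈ 1.0645e+6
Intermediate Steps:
h(S) = -6
X(o) = -1/1316 (X(o) = 1/(-1316) = -1/1316)
M(H) = (-1563 + H)*(-6 + H) (M(H) = (H - 6)*(H - 1563) = (-6 + H)*(-1563 + H) = (-1563 + H)*(-6 + H))
X(-59) + M(2077) = -1/1316 + (9378 + 2077² - 1569*2077) = -1/1316 + (9378 + 4313929 - 3258813) = -1/1316 + 1064494 = 1400874103/1316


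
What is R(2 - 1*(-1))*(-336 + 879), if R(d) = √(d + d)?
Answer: 543*√6 ≈ 1330.1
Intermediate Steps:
R(d) = √2*√d (R(d) = √(2*d) = √2*√d)
R(2 - 1*(-1))*(-336 + 879) = (√2*√(2 - 1*(-1)))*(-336 + 879) = (√2*√(2 + 1))*543 = (√2*√3)*543 = √6*543 = 543*√6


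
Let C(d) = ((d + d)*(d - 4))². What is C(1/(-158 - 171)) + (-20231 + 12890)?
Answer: -86007986530665/11716114081 ≈ -7341.0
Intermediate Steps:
C(d) = 4*d²*(-4 + d)² (C(d) = ((2*d)*(-4 + d))² = (2*d*(-4 + d))² = 4*d²*(-4 + d)²)
C(1/(-158 - 171)) + (-20231 + 12890) = 4*(1/(-158 - 171))²*(-4 + 1/(-158 - 171))² + (-20231 + 12890) = 4*(1/(-329))²*(-4 + 1/(-329))² - 7341 = 4*(-1/329)²*(-4 - 1/329)² - 7341 = 4*(1/108241)*(-1317/329)² - 7341 = 4*(1/108241)*(1734489/108241) - 7341 = 6937956/11716114081 - 7341 = -86007986530665/11716114081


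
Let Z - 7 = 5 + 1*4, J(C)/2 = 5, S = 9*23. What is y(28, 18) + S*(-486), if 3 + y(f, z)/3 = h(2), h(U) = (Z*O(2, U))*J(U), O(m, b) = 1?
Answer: -100131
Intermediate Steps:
S = 207
J(C) = 10 (J(C) = 2*5 = 10)
Z = 16 (Z = 7 + (5 + 1*4) = 7 + (5 + 4) = 7 + 9 = 16)
h(U) = 160 (h(U) = (16*1)*10 = 16*10 = 160)
y(f, z) = 471 (y(f, z) = -9 + 3*160 = -9 + 480 = 471)
y(28, 18) + S*(-486) = 471 + 207*(-486) = 471 - 100602 = -100131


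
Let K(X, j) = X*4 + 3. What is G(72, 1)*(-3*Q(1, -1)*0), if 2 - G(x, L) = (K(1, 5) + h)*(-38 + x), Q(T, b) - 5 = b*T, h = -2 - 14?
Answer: 0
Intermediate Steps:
K(X, j) = 3 + 4*X (K(X, j) = 4*X + 3 = 3 + 4*X)
h = -16
Q(T, b) = 5 + T*b (Q(T, b) = 5 + b*T = 5 + T*b)
G(x, L) = -340 + 9*x (G(x, L) = 2 - ((3 + 4*1) - 16)*(-38 + x) = 2 - ((3 + 4) - 16)*(-38 + x) = 2 - (7 - 16)*(-38 + x) = 2 - (-9)*(-38 + x) = 2 - (342 - 9*x) = 2 + (-342 + 9*x) = -340 + 9*x)
G(72, 1)*(-3*Q(1, -1)*0) = (-340 + 9*72)*(-3*(5 + 1*(-1))*0) = (-340 + 648)*(-3*(5 - 1)*0) = 308*(-3*4*0) = 308*(-12*0) = 308*0 = 0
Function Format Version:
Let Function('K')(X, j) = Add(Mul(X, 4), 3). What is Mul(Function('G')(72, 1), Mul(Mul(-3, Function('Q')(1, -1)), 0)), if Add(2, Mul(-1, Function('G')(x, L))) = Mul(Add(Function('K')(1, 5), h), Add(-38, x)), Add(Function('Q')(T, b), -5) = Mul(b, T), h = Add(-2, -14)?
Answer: 0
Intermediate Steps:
Function('K')(X, j) = Add(3, Mul(4, X)) (Function('K')(X, j) = Add(Mul(4, X), 3) = Add(3, Mul(4, X)))
h = -16
Function('Q')(T, b) = Add(5, Mul(T, b)) (Function('Q')(T, b) = Add(5, Mul(b, T)) = Add(5, Mul(T, b)))
Function('G')(x, L) = Add(-340, Mul(9, x)) (Function('G')(x, L) = Add(2, Mul(-1, Mul(Add(Add(3, Mul(4, 1)), -16), Add(-38, x)))) = Add(2, Mul(-1, Mul(Add(Add(3, 4), -16), Add(-38, x)))) = Add(2, Mul(-1, Mul(Add(7, -16), Add(-38, x)))) = Add(2, Mul(-1, Mul(-9, Add(-38, x)))) = Add(2, Mul(-1, Add(342, Mul(-9, x)))) = Add(2, Add(-342, Mul(9, x))) = Add(-340, Mul(9, x)))
Mul(Function('G')(72, 1), Mul(Mul(-3, Function('Q')(1, -1)), 0)) = Mul(Add(-340, Mul(9, 72)), Mul(Mul(-3, Add(5, Mul(1, -1))), 0)) = Mul(Add(-340, 648), Mul(Mul(-3, Add(5, -1)), 0)) = Mul(308, Mul(Mul(-3, 4), 0)) = Mul(308, Mul(-12, 0)) = Mul(308, 0) = 0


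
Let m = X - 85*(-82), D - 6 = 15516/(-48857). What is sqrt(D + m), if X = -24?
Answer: 2*sqrt(4148427692059)/48857 ≈ 83.377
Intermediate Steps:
D = 277626/48857 (D = 6 + 15516/(-48857) = 6 + 15516*(-1/48857) = 6 - 15516/48857 = 277626/48857 ≈ 5.6824)
m = 6946 (m = -24 - 85*(-82) = -24 + 6970 = 6946)
sqrt(D + m) = sqrt(277626/48857 + 6946) = sqrt(339638348/48857) = 2*sqrt(4148427692059)/48857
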